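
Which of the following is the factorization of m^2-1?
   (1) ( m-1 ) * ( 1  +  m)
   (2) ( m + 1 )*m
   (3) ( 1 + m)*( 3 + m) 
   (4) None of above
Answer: 1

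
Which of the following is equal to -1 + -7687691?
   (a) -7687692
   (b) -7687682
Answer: a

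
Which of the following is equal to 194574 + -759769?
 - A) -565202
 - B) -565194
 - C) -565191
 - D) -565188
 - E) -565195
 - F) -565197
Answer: E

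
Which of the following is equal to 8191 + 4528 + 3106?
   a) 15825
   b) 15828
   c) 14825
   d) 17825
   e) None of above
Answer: a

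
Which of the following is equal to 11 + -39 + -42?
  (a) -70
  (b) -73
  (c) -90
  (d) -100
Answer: a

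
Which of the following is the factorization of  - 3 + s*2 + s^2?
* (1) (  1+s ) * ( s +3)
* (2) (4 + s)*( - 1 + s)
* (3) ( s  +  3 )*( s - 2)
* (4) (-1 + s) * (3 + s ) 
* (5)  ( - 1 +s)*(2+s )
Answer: 4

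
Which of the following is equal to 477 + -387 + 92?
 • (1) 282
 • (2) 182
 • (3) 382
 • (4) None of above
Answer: 2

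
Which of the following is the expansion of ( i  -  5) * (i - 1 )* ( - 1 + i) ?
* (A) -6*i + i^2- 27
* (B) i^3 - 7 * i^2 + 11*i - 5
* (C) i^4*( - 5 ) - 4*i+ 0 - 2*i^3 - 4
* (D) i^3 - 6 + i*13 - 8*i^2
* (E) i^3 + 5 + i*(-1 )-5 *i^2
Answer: B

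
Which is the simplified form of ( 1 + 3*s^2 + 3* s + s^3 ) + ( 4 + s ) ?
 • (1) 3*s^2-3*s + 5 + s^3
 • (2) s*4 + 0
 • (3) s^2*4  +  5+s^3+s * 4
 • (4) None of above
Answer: 4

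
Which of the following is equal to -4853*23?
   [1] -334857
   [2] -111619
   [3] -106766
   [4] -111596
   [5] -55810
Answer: 2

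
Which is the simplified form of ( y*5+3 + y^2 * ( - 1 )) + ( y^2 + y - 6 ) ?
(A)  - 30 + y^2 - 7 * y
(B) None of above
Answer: B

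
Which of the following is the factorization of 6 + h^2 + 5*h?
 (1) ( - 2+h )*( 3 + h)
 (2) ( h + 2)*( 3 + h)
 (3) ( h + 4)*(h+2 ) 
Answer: 2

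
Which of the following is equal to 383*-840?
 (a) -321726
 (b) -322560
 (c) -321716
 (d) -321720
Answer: d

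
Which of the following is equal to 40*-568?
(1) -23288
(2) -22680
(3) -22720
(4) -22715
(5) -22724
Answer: 3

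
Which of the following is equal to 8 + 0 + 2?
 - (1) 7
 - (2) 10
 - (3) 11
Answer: 2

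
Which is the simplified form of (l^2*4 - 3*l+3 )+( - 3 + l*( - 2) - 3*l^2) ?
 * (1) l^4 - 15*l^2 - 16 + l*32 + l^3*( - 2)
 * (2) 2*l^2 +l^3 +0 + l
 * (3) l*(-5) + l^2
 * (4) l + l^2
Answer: 3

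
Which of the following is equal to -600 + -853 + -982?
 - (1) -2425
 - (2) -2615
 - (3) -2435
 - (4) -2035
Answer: 3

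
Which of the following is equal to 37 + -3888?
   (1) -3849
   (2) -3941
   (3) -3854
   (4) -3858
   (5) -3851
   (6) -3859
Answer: 5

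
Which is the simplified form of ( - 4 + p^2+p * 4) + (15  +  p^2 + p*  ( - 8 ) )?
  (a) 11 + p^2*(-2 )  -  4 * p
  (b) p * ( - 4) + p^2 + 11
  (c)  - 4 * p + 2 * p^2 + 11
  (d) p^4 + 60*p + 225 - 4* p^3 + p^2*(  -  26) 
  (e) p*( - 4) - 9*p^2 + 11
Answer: c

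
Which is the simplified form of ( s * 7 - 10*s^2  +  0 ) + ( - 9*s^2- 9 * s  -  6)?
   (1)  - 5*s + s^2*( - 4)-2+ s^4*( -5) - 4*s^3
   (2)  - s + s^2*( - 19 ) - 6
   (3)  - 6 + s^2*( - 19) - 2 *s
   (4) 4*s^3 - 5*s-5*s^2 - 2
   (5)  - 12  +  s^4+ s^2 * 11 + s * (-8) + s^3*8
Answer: 3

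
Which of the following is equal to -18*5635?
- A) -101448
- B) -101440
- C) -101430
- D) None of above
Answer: C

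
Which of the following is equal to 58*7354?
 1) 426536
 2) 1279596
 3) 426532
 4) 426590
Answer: 3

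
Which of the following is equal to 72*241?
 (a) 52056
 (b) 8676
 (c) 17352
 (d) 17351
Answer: c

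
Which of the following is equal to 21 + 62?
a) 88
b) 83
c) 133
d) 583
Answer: b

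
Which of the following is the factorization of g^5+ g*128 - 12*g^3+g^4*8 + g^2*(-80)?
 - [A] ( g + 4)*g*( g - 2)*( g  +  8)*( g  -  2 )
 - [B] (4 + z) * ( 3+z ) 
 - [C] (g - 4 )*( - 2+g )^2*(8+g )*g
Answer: A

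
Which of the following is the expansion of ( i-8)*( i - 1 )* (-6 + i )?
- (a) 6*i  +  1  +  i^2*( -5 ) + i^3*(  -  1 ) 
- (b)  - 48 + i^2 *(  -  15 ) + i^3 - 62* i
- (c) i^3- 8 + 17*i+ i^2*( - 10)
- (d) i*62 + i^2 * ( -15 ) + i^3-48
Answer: d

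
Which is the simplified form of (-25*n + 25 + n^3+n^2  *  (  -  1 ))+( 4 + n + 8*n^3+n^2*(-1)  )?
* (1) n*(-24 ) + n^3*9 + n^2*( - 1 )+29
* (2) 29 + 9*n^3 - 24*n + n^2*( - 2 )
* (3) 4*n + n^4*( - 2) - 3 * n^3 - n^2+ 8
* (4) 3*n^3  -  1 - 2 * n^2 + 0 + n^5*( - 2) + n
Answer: 2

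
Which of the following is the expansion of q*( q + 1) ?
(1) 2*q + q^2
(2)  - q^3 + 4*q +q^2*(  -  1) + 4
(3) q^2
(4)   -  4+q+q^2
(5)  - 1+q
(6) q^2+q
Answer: 6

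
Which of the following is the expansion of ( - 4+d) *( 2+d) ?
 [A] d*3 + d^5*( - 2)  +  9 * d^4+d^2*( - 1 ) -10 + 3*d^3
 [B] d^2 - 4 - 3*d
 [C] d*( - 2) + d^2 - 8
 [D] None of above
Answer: C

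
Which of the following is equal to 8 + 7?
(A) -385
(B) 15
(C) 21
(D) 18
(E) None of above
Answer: B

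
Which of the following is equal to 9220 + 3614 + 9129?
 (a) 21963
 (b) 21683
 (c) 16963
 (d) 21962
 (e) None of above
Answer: a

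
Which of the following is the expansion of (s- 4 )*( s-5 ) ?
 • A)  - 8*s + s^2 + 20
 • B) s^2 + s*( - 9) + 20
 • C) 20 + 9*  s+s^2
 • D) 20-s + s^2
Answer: B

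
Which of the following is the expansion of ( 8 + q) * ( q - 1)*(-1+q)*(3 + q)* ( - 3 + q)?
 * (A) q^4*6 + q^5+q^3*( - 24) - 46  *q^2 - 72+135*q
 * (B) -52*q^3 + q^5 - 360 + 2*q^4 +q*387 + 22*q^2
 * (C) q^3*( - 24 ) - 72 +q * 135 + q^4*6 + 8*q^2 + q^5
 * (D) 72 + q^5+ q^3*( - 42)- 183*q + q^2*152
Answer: A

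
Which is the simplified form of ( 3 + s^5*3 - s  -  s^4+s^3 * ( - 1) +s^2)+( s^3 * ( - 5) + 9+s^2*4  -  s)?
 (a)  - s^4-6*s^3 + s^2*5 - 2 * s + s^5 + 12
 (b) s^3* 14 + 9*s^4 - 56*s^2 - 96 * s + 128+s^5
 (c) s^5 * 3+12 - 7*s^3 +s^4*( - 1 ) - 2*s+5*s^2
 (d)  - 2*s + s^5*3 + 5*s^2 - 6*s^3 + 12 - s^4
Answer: d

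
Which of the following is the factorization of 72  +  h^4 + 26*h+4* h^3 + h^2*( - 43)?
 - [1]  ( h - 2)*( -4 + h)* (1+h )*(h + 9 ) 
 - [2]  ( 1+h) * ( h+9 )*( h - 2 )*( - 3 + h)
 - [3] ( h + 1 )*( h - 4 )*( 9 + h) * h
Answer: 1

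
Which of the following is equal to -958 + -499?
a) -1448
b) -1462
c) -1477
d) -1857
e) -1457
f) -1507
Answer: e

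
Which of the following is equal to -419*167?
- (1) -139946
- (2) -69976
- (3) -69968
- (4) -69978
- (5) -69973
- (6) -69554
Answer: 5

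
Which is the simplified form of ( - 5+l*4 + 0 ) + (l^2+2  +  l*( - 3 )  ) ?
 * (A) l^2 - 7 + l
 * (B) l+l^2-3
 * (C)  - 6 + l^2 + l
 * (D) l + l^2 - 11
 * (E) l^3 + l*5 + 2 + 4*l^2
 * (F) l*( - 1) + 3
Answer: B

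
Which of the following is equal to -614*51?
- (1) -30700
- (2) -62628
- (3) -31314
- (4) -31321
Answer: 3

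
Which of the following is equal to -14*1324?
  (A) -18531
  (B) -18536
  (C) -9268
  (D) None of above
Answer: B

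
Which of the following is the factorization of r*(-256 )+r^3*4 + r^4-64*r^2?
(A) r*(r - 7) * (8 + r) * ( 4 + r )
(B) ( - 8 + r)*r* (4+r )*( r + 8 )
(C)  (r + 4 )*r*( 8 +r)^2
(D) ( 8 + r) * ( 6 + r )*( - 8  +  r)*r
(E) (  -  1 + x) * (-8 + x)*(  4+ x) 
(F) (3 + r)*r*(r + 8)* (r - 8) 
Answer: B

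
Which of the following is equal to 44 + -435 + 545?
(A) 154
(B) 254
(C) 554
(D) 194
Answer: A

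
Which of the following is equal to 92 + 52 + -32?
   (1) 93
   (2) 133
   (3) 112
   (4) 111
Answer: 3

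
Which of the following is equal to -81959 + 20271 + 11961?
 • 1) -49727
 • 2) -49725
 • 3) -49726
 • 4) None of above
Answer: 1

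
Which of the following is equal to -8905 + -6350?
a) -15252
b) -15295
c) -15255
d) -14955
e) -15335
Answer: c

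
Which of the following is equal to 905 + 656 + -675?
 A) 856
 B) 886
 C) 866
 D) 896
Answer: B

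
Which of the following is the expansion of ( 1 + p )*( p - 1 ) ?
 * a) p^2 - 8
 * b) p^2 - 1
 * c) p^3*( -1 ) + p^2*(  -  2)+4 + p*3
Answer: b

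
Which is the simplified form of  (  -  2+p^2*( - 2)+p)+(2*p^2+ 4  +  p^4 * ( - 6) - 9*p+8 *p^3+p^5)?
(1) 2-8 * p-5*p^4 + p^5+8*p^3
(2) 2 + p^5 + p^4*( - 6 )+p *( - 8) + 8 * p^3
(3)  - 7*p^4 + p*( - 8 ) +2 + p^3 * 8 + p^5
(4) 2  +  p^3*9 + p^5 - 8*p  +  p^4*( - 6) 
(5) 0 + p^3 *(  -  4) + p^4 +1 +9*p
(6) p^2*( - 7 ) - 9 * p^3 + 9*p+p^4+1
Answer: 2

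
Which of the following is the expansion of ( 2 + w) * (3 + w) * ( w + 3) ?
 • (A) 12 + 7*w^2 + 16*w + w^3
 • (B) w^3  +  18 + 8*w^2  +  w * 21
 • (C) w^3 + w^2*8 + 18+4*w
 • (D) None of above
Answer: B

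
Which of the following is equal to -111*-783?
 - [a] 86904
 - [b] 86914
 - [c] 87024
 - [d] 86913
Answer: d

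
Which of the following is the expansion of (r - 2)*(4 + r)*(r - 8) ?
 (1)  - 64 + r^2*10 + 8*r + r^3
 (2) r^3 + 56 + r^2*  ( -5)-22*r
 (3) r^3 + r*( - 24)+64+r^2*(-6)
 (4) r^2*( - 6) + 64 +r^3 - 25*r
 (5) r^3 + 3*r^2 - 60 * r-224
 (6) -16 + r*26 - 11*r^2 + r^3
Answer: 3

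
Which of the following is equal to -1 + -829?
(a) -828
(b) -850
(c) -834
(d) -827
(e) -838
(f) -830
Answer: f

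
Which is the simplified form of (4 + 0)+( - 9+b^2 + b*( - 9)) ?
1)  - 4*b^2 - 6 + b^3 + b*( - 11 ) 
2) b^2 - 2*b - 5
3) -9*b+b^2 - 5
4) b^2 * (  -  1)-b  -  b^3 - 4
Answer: 3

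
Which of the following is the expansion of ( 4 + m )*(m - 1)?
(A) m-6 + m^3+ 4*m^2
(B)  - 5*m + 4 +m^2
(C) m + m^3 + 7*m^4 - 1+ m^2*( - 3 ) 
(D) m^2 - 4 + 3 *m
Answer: D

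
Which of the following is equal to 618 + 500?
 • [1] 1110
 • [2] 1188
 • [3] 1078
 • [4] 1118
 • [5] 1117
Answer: 4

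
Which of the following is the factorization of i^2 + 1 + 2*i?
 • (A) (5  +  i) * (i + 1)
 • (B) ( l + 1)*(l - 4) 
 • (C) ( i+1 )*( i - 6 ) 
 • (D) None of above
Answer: D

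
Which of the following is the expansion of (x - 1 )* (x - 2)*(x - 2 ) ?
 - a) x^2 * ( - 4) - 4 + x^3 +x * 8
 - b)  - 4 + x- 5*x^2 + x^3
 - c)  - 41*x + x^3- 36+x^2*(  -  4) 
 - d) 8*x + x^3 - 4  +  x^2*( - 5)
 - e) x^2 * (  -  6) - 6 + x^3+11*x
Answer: d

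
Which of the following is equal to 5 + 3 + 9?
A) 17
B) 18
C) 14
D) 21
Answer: A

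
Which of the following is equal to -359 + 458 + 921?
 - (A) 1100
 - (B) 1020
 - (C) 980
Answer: B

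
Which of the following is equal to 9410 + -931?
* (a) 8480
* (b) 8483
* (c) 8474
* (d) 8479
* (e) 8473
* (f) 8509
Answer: d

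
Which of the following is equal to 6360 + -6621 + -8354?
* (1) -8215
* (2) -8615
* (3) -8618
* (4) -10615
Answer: 2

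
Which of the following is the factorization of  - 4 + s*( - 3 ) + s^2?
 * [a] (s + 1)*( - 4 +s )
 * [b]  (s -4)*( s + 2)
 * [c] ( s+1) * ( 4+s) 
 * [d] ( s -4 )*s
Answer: a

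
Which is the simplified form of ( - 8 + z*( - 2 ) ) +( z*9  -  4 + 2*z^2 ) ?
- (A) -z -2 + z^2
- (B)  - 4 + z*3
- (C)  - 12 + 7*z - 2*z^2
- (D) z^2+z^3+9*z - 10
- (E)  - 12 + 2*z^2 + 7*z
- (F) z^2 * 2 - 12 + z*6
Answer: E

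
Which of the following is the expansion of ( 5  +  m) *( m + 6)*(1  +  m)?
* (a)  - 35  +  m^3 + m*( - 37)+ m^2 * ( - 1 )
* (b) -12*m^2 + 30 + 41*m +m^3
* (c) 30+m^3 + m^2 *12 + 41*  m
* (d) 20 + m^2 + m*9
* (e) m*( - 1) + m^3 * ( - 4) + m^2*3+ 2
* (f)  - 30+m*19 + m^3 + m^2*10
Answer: c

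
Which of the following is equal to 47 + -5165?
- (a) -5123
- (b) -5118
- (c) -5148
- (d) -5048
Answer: b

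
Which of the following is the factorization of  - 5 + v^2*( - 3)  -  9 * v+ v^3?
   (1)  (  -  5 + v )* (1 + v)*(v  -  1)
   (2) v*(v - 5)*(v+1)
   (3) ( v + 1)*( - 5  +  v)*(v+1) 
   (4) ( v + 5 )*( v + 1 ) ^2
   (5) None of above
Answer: 3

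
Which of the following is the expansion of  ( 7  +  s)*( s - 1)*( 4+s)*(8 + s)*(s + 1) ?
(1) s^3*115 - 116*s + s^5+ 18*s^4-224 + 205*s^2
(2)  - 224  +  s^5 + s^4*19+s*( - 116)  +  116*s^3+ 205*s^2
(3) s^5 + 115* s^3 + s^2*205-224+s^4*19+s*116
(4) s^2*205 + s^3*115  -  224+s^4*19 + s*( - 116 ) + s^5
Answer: 4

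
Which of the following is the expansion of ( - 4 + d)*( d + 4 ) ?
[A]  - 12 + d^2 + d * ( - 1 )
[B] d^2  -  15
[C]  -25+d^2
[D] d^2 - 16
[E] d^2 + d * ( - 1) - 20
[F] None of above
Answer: D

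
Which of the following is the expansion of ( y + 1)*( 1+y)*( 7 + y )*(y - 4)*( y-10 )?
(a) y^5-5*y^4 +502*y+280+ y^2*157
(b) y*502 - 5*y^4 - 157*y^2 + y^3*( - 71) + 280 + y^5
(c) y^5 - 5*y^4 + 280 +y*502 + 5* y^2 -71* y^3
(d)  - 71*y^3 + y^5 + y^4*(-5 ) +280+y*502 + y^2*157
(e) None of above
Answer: d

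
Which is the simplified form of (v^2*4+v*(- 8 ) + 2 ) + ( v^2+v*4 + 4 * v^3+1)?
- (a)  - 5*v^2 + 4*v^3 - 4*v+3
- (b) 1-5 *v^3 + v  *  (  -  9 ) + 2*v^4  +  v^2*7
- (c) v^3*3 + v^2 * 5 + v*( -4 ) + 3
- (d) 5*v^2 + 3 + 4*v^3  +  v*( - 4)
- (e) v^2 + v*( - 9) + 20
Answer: d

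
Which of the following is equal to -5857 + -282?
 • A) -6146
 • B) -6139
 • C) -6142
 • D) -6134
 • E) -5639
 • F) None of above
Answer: B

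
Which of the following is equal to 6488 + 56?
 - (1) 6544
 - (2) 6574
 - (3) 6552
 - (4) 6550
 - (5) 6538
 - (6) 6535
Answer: 1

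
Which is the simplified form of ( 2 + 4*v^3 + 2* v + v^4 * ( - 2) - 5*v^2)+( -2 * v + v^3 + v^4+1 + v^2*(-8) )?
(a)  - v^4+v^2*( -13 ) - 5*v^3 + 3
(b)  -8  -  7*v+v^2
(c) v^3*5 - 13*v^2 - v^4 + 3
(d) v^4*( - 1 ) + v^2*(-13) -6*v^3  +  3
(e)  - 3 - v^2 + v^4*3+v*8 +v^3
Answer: c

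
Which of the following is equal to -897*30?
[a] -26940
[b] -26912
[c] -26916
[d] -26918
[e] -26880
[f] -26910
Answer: f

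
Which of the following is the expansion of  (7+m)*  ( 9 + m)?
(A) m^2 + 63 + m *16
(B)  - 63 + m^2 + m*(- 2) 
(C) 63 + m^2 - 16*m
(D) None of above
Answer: A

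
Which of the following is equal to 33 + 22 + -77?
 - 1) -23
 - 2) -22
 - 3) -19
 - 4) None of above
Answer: 2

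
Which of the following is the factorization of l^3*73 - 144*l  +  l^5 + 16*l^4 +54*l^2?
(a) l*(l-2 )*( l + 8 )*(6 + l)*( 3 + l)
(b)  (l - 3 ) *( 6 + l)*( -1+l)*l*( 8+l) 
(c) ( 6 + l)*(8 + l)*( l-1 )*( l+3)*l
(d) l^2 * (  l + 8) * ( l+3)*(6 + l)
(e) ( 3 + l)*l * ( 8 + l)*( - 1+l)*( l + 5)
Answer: c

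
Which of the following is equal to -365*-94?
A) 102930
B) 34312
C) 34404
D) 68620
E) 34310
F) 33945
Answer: E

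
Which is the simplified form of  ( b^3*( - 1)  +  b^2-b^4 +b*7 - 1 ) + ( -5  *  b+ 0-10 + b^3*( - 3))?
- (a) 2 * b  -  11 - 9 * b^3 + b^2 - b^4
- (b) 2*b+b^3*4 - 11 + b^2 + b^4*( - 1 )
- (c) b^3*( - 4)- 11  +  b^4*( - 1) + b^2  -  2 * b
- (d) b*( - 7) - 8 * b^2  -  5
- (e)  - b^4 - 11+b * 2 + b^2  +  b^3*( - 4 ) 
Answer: e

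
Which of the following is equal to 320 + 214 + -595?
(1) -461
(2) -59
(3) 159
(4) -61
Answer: 4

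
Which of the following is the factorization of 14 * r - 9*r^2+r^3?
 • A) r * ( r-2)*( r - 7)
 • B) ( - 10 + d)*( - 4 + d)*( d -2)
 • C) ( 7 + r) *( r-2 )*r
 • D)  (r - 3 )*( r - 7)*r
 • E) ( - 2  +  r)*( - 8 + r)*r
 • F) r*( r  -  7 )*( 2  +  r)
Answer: A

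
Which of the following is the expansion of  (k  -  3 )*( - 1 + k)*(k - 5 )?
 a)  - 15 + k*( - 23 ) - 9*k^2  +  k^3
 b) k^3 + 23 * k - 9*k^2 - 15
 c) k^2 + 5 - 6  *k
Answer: b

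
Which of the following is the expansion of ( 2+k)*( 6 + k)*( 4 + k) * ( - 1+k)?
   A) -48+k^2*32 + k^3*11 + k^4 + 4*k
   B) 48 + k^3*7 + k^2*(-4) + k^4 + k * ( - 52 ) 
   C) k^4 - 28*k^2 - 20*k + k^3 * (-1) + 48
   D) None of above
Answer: A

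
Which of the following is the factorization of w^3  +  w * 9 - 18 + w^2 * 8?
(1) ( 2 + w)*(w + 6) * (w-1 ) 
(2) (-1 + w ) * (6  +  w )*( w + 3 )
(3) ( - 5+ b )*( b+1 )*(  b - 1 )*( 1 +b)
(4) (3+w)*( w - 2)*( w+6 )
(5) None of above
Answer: 2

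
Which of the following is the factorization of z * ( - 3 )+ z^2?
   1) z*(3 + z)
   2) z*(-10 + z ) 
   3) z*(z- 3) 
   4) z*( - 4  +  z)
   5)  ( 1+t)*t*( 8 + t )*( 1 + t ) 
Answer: 3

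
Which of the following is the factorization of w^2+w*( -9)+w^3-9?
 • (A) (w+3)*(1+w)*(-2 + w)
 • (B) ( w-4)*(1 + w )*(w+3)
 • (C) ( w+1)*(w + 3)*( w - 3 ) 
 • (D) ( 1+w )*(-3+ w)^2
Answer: C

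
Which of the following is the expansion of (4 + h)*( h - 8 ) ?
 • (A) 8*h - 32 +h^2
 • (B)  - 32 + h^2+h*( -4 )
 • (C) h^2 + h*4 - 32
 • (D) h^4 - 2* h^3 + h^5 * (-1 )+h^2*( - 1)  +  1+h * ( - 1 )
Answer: B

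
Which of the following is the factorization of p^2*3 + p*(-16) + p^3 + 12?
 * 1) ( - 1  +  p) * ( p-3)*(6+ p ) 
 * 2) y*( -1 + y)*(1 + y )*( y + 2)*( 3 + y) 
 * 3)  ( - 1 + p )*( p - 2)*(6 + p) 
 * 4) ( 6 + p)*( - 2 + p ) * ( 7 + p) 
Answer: 3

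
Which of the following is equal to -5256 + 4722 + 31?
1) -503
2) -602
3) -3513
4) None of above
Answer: 1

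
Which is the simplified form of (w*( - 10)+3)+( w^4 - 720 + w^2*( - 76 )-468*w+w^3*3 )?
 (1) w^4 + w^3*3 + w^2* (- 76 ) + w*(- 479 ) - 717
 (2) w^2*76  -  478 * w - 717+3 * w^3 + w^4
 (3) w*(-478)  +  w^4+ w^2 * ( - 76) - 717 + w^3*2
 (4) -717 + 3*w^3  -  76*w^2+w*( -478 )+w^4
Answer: 4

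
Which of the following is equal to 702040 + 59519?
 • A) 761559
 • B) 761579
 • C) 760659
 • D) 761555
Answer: A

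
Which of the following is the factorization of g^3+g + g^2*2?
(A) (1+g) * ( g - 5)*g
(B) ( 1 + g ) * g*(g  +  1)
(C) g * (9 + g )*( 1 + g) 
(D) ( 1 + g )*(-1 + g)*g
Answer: B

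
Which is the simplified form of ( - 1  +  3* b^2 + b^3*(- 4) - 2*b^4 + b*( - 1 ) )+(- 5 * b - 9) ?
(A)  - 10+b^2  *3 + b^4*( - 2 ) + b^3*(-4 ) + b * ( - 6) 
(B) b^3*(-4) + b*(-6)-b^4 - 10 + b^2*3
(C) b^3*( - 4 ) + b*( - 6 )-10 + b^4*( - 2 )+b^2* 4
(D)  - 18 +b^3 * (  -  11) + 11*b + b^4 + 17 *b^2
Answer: A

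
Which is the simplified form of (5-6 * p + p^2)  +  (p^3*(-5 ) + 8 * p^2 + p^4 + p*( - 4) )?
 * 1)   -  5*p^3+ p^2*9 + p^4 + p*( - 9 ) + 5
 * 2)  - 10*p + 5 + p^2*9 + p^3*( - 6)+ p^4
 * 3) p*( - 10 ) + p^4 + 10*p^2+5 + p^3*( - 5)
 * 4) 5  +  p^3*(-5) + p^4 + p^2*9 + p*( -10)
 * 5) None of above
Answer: 4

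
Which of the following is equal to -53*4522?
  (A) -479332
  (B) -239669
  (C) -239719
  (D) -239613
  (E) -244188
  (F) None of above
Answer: F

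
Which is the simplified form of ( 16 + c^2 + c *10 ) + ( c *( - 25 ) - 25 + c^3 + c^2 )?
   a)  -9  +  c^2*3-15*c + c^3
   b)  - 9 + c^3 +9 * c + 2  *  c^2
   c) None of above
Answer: c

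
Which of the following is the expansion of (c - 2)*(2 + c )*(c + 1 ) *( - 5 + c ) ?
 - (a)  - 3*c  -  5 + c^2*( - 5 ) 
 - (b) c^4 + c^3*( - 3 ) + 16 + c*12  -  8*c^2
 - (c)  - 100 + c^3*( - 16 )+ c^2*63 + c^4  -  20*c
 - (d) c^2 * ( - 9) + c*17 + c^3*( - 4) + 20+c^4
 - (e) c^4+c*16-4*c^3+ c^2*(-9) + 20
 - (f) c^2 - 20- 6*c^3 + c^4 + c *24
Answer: e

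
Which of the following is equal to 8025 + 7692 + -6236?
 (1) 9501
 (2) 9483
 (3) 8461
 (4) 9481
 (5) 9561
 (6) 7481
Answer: 4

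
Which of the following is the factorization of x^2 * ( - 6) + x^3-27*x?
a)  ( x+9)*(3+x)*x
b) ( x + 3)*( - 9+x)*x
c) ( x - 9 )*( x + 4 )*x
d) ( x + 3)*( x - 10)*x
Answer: b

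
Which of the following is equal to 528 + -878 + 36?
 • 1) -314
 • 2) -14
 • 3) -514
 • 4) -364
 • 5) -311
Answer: 1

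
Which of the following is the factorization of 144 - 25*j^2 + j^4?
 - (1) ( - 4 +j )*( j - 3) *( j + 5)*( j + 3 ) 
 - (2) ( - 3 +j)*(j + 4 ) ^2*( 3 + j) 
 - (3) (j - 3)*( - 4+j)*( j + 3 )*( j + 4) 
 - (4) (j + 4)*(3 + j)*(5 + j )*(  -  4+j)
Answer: 3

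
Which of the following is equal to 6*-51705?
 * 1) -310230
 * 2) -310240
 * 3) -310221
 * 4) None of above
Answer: 1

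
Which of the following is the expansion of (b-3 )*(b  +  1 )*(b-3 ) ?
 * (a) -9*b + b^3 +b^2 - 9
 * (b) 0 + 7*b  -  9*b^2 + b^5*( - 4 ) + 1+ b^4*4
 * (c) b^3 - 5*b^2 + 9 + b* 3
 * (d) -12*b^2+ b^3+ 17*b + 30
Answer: c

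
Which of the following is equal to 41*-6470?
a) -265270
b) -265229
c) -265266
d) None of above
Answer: a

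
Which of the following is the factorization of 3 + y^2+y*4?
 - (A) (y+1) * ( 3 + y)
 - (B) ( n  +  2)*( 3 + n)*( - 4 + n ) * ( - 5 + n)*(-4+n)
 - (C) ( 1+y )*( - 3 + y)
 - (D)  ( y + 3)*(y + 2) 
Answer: A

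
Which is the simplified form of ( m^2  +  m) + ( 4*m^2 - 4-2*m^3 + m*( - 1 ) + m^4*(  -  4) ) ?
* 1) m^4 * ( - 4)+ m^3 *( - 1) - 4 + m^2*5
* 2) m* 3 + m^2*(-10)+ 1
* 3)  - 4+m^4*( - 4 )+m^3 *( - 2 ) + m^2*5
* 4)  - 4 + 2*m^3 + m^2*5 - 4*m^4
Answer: 3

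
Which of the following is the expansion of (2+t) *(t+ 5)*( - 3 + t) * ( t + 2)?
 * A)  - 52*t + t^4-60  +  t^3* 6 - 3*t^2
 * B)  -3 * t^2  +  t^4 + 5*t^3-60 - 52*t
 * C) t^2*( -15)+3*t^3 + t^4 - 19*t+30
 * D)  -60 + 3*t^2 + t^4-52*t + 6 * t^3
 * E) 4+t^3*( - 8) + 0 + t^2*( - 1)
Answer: A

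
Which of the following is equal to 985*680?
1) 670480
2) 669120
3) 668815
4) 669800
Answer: 4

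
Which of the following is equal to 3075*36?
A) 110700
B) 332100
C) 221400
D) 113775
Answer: A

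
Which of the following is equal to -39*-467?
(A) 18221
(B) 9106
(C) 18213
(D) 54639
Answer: C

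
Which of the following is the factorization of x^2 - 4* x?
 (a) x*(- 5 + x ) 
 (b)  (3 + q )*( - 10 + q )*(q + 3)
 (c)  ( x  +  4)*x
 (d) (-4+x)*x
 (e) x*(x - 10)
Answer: d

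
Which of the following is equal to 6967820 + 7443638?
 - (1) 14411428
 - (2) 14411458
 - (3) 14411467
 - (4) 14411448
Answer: 2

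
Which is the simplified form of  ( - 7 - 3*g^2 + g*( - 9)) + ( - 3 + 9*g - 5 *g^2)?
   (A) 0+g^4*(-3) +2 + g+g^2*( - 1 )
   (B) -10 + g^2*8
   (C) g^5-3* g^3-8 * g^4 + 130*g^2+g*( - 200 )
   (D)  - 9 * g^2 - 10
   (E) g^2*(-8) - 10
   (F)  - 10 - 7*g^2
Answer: E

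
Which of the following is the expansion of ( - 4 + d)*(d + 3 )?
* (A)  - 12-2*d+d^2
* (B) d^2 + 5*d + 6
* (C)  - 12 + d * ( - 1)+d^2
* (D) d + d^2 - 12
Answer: C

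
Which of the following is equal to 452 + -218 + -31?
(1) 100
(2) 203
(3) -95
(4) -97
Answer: 2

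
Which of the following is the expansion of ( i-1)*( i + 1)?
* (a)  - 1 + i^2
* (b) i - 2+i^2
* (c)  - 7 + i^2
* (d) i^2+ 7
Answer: a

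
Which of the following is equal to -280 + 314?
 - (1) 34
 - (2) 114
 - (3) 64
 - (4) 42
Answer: 1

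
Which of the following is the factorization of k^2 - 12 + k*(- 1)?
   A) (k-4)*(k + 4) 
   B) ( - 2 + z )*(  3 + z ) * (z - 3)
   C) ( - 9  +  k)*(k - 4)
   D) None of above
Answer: D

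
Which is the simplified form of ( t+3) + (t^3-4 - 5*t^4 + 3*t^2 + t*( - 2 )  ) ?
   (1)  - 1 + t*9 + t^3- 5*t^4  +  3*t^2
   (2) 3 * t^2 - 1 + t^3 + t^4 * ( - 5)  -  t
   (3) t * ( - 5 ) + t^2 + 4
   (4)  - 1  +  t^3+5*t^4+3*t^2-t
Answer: 2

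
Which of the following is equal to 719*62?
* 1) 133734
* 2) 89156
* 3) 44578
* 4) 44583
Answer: 3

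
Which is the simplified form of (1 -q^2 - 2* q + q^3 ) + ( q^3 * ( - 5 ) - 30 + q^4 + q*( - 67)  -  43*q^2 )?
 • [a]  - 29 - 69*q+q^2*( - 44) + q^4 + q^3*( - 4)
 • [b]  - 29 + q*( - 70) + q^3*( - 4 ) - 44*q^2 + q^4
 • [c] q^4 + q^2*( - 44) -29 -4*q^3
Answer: a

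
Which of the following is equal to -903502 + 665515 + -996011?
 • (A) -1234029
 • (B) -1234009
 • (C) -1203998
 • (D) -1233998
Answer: D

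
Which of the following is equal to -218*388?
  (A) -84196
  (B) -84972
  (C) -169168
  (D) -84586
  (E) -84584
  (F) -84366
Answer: E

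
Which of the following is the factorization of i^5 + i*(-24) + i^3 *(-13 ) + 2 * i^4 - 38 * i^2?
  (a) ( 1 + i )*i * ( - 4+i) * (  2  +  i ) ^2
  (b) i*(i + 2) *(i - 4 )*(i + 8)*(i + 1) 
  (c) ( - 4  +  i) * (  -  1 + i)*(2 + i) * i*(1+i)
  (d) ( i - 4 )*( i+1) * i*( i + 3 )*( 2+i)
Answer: d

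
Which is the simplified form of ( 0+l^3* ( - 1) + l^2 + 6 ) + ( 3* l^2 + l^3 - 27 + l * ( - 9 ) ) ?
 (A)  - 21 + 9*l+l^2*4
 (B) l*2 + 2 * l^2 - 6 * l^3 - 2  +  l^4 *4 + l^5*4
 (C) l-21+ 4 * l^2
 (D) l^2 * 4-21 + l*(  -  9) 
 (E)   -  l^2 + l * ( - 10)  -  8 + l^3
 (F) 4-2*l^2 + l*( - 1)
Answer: D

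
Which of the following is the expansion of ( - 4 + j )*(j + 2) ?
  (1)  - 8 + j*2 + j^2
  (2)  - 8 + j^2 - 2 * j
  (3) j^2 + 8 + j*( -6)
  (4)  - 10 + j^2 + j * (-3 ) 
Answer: 2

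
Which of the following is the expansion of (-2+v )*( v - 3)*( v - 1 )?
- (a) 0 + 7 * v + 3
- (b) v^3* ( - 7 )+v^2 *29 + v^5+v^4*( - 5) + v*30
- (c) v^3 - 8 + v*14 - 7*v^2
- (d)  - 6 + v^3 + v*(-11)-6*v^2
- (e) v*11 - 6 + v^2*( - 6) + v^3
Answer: e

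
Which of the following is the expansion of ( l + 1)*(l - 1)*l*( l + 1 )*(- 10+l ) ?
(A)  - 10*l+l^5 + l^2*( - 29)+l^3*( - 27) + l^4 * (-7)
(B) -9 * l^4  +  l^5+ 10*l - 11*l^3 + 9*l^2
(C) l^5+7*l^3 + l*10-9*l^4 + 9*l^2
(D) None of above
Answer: B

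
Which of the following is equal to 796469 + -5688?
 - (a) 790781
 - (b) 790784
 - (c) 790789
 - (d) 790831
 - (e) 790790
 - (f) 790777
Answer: a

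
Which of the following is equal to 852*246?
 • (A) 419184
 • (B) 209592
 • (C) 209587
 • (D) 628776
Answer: B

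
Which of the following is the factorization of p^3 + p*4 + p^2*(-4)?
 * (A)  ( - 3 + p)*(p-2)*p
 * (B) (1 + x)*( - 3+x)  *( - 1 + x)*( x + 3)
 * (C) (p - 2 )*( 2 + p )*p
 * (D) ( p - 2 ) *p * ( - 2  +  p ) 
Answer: D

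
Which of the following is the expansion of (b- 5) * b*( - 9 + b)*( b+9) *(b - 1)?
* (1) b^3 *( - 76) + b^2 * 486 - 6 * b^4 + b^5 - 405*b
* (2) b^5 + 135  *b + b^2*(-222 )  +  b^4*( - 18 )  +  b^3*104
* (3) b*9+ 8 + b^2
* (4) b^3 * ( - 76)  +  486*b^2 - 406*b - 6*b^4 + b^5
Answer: 1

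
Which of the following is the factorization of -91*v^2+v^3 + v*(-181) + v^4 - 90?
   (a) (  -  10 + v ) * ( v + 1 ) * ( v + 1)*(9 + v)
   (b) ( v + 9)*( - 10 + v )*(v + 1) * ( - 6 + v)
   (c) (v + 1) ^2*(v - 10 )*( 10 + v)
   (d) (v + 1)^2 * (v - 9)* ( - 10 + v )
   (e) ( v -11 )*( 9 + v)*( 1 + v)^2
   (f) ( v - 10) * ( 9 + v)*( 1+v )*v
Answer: a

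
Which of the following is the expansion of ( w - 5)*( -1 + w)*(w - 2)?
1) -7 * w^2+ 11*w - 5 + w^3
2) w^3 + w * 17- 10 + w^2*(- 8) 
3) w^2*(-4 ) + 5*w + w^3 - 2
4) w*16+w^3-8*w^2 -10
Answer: 2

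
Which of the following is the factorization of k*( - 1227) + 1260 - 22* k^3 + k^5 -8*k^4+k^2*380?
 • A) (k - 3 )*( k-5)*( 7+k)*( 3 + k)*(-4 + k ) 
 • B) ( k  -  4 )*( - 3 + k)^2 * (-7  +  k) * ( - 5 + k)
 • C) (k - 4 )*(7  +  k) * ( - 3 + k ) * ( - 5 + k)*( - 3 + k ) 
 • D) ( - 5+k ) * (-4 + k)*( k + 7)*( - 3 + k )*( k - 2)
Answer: C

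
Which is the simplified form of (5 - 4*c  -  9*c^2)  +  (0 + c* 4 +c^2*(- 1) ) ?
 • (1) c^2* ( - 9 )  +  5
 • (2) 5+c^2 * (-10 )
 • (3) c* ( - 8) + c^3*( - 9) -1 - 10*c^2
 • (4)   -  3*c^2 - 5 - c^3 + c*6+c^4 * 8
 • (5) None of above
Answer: 2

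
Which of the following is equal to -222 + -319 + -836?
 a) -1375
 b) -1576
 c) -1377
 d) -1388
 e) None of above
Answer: c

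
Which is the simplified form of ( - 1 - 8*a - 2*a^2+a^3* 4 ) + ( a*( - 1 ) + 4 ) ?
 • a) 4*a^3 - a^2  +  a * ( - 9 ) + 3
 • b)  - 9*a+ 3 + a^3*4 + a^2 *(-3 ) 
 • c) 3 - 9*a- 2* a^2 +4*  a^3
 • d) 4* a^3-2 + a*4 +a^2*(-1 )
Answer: c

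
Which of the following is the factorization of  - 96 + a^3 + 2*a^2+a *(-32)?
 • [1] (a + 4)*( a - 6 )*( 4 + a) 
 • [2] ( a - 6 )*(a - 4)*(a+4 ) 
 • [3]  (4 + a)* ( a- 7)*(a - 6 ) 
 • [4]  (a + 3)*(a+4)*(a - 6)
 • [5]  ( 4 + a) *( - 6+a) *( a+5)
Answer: 1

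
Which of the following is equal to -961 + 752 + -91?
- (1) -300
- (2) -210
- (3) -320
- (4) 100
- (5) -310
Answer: 1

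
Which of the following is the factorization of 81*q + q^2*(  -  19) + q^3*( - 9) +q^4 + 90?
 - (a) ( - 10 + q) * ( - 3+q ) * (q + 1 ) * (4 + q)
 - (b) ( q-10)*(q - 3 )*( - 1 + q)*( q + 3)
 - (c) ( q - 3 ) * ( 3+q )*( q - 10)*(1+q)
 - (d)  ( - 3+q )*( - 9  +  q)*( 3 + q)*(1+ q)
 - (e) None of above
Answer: c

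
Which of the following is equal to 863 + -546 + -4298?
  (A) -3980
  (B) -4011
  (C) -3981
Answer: C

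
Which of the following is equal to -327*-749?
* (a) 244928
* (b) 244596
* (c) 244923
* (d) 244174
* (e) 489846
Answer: c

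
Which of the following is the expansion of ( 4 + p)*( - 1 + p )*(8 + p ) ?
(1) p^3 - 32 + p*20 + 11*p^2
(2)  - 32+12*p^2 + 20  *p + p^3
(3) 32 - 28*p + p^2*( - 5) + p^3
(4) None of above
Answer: 1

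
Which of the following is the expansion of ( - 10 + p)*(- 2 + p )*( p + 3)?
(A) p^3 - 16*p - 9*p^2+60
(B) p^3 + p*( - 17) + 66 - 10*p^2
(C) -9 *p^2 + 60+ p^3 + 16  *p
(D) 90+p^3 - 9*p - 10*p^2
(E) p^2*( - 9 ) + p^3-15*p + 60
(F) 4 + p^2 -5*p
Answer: A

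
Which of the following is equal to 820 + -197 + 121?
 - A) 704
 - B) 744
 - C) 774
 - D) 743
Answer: B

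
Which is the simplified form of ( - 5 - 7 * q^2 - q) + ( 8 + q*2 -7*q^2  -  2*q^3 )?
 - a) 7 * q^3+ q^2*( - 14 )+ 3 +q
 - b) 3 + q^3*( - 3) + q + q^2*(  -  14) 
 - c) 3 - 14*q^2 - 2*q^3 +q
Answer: c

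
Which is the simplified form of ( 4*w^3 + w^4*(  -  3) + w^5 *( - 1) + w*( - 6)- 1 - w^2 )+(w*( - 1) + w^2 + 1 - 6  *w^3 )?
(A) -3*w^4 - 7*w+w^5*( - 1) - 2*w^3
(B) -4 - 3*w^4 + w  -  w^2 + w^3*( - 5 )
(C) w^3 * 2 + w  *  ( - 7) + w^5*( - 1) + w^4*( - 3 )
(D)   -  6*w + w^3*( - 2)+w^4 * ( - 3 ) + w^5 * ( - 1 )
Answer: A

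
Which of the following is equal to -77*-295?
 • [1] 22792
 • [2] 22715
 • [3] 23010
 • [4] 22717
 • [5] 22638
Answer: 2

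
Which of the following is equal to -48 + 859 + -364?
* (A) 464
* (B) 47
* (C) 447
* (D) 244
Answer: C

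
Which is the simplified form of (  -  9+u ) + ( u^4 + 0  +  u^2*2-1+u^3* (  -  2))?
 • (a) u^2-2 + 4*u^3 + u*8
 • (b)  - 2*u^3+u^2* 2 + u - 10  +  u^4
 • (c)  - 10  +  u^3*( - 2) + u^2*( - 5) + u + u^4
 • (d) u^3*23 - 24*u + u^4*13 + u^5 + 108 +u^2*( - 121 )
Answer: b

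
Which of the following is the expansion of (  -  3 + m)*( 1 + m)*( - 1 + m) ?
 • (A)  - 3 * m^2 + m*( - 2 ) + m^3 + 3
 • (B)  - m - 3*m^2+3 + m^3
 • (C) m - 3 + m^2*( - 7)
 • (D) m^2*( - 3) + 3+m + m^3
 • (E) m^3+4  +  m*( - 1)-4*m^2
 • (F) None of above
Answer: B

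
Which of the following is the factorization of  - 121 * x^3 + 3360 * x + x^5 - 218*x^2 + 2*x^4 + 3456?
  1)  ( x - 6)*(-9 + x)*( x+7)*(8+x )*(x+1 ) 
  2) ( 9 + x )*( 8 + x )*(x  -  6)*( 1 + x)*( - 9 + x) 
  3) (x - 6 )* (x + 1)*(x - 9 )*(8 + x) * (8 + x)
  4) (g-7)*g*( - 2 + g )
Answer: 3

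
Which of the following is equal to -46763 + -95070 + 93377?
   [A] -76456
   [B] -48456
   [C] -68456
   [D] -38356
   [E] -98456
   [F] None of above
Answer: B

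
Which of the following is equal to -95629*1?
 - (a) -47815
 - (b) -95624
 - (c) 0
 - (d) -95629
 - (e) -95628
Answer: d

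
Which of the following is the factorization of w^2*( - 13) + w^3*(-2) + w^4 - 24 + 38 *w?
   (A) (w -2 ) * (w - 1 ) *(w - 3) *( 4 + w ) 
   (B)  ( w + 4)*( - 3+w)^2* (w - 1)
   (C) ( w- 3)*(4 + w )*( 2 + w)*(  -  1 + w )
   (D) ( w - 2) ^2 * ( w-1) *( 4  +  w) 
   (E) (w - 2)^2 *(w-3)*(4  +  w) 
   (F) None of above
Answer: A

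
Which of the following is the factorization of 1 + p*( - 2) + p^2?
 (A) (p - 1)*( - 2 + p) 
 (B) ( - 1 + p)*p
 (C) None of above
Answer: C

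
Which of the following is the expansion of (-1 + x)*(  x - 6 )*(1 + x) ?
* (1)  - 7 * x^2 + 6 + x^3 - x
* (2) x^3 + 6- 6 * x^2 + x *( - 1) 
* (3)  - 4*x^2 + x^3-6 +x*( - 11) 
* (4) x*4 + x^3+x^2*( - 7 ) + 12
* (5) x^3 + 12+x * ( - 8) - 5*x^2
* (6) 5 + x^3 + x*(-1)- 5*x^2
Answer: 2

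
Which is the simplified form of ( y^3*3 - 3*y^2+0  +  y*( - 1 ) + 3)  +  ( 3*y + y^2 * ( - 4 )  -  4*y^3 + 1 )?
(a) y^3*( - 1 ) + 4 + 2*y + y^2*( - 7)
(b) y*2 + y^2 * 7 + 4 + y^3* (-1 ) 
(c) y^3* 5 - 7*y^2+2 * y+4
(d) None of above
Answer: a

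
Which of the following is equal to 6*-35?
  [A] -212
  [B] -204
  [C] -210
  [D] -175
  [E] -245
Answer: C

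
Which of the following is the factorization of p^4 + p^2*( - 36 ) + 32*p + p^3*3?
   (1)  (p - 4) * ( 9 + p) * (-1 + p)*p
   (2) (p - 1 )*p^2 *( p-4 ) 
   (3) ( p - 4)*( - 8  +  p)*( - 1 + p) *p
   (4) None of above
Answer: 4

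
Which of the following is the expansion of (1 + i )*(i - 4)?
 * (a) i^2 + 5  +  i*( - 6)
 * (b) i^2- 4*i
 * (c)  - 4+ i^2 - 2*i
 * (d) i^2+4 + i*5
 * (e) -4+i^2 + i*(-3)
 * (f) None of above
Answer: e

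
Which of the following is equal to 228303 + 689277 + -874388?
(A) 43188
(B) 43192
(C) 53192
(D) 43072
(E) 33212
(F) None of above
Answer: B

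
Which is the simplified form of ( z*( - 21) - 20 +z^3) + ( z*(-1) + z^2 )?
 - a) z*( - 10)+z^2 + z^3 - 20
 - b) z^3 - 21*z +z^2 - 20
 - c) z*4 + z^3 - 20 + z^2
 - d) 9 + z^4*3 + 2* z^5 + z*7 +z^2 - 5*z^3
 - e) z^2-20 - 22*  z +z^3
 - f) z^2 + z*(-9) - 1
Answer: e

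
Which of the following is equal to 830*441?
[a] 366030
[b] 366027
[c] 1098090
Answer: a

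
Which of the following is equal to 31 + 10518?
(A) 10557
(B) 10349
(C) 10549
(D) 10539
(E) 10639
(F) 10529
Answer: C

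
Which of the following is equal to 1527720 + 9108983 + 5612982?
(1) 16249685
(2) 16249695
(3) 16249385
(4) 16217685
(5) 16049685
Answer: 1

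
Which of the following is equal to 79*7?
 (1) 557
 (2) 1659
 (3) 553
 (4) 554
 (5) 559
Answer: 3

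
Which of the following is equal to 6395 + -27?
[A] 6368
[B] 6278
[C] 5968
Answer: A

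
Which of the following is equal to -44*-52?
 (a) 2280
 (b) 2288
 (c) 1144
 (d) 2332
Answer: b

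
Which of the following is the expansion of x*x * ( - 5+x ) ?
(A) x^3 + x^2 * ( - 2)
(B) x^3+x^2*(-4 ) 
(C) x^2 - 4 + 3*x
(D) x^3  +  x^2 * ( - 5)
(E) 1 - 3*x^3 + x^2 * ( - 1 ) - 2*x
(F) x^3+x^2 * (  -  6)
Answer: D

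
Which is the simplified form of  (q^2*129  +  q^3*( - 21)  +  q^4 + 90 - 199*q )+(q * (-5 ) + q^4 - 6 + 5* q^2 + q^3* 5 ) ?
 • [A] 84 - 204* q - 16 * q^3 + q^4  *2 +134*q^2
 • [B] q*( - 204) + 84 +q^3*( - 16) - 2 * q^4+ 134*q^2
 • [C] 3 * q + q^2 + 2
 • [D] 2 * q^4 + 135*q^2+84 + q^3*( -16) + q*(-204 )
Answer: A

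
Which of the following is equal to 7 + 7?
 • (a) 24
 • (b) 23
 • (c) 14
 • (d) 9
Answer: c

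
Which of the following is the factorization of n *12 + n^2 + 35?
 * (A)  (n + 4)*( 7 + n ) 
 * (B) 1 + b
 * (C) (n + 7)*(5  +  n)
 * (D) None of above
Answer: C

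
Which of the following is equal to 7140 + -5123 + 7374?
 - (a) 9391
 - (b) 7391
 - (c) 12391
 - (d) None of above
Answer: a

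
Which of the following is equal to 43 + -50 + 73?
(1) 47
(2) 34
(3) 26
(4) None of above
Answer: 4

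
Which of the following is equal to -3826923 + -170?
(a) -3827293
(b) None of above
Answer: b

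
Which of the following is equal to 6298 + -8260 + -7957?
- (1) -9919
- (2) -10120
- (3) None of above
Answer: 1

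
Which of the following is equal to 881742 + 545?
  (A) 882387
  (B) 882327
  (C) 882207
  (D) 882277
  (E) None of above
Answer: E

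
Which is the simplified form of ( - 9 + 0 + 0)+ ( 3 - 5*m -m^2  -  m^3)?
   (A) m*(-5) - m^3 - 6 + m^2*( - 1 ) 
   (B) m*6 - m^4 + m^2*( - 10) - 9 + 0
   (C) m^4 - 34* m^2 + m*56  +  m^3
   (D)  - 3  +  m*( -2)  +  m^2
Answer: A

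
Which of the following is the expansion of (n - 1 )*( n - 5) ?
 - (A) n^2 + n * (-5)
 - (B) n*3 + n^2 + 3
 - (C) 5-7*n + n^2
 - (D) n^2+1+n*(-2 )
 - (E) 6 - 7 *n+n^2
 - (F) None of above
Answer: F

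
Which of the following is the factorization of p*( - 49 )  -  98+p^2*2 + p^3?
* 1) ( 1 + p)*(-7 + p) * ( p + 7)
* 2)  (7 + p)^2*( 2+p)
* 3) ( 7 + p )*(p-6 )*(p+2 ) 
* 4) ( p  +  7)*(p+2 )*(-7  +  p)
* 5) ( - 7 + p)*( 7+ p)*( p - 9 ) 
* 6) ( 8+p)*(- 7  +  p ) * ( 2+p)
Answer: 4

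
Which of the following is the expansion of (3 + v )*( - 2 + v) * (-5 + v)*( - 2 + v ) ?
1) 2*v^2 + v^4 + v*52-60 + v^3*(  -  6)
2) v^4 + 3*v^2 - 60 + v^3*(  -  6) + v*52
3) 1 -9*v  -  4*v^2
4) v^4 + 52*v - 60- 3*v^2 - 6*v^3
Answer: 4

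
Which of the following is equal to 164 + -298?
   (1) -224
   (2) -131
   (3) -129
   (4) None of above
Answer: 4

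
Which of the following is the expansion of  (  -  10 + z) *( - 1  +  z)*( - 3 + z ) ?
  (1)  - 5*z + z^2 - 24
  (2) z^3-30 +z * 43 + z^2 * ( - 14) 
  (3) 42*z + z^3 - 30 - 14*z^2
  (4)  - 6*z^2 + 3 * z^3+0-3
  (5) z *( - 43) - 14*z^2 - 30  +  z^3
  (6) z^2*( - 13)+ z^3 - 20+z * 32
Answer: 2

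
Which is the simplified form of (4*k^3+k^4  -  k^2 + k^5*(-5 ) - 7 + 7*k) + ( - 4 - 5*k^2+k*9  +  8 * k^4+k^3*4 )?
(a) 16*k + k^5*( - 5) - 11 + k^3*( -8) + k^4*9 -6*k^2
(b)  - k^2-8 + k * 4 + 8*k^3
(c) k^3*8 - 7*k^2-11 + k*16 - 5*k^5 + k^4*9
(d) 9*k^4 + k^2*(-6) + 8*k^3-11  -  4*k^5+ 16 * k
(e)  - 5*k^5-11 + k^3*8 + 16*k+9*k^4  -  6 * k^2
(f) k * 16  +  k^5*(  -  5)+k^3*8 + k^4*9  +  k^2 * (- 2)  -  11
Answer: e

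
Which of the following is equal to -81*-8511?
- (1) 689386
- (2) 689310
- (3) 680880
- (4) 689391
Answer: 4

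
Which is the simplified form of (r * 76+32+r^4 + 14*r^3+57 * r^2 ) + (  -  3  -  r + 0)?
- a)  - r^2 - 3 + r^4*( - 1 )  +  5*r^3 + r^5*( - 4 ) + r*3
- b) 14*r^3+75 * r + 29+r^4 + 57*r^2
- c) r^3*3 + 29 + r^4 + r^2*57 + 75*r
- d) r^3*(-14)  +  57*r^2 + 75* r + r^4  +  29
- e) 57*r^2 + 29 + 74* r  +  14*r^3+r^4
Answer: b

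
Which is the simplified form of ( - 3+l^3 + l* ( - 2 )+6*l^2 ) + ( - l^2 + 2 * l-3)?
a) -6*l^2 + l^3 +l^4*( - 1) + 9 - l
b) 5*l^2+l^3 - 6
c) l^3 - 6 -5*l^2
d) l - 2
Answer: b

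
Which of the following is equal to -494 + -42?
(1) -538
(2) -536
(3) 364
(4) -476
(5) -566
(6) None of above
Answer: 2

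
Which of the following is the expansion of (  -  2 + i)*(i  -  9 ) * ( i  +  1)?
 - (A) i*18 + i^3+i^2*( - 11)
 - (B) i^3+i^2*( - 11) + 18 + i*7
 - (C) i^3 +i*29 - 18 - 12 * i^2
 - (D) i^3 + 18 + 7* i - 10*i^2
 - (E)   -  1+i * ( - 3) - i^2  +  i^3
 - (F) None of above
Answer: D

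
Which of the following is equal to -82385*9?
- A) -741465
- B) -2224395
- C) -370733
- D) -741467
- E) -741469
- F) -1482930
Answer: A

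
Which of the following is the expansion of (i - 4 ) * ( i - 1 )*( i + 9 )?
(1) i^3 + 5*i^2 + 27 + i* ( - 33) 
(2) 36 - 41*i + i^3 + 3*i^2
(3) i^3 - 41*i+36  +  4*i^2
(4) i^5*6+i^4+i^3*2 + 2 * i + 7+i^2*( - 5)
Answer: 3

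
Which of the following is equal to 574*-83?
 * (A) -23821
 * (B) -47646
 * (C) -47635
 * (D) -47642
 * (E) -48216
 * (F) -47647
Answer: D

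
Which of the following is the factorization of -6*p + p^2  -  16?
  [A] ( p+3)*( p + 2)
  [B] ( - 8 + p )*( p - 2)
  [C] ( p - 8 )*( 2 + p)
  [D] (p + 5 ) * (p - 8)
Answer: C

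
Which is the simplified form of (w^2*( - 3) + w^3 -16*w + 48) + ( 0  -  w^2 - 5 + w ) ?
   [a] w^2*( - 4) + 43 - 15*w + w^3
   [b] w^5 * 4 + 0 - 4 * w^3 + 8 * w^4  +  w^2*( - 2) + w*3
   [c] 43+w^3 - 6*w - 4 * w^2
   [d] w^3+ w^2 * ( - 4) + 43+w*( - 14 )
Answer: a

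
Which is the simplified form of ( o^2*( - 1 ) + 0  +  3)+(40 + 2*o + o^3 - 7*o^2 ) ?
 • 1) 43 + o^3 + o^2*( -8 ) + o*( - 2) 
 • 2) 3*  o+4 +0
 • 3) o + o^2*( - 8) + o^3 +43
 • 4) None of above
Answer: 4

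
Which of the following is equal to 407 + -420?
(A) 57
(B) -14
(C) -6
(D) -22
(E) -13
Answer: E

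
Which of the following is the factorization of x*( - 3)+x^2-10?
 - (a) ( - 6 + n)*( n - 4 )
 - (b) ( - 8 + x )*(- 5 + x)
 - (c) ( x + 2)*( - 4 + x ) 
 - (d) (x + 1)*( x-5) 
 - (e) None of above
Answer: e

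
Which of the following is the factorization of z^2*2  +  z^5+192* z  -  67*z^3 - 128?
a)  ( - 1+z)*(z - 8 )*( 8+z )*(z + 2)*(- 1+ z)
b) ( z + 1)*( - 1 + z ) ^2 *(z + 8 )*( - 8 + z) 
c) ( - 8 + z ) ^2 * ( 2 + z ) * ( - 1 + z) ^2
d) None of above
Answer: a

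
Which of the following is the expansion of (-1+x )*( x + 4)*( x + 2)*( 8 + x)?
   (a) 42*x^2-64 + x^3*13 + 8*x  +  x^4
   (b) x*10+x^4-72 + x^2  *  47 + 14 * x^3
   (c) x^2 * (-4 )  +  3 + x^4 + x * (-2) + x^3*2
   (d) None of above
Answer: a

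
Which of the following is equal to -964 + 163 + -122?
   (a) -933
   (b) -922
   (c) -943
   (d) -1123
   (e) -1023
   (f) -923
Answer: f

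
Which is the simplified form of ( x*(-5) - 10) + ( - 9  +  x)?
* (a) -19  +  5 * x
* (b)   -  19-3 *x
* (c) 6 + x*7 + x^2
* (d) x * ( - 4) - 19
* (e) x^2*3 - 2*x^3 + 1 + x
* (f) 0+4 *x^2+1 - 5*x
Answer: d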